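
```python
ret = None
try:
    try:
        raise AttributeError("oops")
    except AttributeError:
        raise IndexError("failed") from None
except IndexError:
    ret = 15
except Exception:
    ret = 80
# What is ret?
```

Step-by-step execution trace:
1. Inner try raises AttributeError; inner `except AttributeError` catches it.
2. `raise IndexError(...) from None` raises IndexError (from None suppresses __context__, but the active exception is still IndexError).
3. Outer `except IndexError` matches → ret = 15.
4. `except Exception` is not reached.
Result: 15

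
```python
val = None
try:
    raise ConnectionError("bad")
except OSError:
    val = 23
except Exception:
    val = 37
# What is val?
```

Step-by-step execution trace:
1. `raise ConnectionError(...)` raises ConnectionError.
2. `except OSError` matches (ConnectionError is a subclass of OSError) → val = 23.
3. `except Exception` is not reached.
Result: 23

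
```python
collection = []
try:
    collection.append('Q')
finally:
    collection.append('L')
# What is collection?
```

Step-by-step execution trace:
1. try: `collection.append('Q')` → collection = ['Q'].
2. The try body completes without raising.
3. finally always runs: `collection.append('L')` → collection = ['Q', 'L'].
Result: ['Q', 'L']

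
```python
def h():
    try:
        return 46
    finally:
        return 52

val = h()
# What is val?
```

Step-by-step execution trace:
1. `h()` enters try: `return 46` sets pending return value 46.
2. Before returning, `finally: return 52` runs and overrides the pending return.
3. h() returns 52 → val = 52.
Result: 52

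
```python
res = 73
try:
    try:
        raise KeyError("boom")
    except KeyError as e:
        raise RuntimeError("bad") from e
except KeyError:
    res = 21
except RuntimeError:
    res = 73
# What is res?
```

Step-by-step execution trace:
1. Inner try raises KeyError; inner `except KeyError as e` catches it.
2. `raise RuntimeError(...) from e` raises RuntimeError (KeyError is attached as __cause__, but only RuntimeError is active).
3. Outer `except KeyError` does not match RuntimeError; skipped.
4. Outer `except RuntimeError` matches → res = 73.
Result: 73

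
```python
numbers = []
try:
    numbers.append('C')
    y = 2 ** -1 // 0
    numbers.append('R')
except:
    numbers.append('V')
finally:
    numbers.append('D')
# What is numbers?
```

Step-by-step execution trace:
1. try: `numbers.append('C')` → numbers = ['C'].
2. `y = 2 ** -1 // 0` raises ZeroDivisionError; `numbers.append('R')` is not reached.
3. bare `except` matches → `numbers.append('V')` → numbers = ['C', 'V'].
4. finally always runs: `numbers.append('D')` → numbers = ['C', 'V', 'D'].
Result: ['C', 'V', 'D']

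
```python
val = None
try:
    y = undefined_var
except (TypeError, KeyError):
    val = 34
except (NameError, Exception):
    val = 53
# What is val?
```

Step-by-step execution trace:
1. `y = undefined_var` raises NameError.
2. `except (TypeError, KeyError)` does not match NameError; skipped.
3. `except (NameError, Exception)` matches (NameError is in the tuple) → val = 53.
Result: 53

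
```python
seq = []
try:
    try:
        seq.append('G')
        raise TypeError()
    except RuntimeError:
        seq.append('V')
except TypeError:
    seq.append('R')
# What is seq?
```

Step-by-step execution trace:
1. Inner try: `seq.append('G')` → seq = ['G'].
2. `raise TypeError()` raises TypeError.
3. Inner `except RuntimeError` does not match TypeError; exception propagates to outer try.
4. Outer `except TypeError` matches → `seq.append('R')` → seq = ['G', 'R'].
Result: ['G', 'R']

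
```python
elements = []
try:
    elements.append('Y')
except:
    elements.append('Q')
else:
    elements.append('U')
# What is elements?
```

Step-by-step execution trace:
1. try: `elements.append('Y')` → elements = ['Y']. No exception raised.
2. `except` is skipped.
3. `else` runs (try completed without exception): `elements.append('U')` → elements = ['Y', 'U'].
Result: ['Y', 'U']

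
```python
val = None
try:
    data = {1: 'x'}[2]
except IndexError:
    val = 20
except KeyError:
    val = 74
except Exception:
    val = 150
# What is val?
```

Step-by-step execution trace:
1. `data = {1: 'x'}[2]` raises KeyError.
2. `except IndexError` does not match KeyError; skipped.
3. `except KeyError` matches → val = 74.
4. Remaining except clauses are skipped.
Result: 74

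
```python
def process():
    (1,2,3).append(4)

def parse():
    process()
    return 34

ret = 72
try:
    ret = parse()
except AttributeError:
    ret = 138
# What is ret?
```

Step-by-step execution trace:
1. ret starts at 72.
2. try: `parse()` calls `process()`.
3. `process()` evaluates `(1,2,3).append(4)`, which raises AttributeError; it propagates through parse (uncaught).
4. `return 34` in parse is not reached; the assignment to ret does not complete.
5. `except AttributeError` matches → ret = 138.
Result: 138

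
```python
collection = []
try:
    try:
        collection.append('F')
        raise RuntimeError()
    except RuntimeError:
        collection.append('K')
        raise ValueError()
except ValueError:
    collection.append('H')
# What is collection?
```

Step-by-step execution trace:
1. Inner try: `collection.append('F')` → collection = ['F'].
2. `raise RuntimeError()` raises RuntimeError.
3. Inner `except RuntimeError` matches → `collection.append('K')` → collection = ['F', 'K'].
4. `raise ValueError()` raises ValueError; propagates to outer try.
5. Outer `except ValueError` matches → `collection.append('H')` → collection = ['F', 'K', 'H'].
Result: ['F', 'K', 'H']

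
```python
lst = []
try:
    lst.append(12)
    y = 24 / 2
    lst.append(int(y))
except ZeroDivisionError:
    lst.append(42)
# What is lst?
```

Step-by-step execution trace:
1. try: `lst.append(12)` → lst = [12].
2. `y = 24 / 2` → y = 12.0. No exception raised.
3. `lst.append(int(y))` → lst = [12, 12].
4. `except ZeroDivisionError` is skipped (no exception was raised).
Result: [12, 12]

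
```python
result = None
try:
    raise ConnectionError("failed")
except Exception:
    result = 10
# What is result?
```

Step-by-step execution trace:
1. `raise ConnectionError(...)` raises ConnectionError.
2. `except Exception` matches (ConnectionError is a subclass of Exception) → result = 10.
Result: 10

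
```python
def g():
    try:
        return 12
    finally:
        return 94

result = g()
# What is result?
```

Step-by-step execution trace:
1. `g()` enters try: `return 12` sets pending return value 12.
2. Before returning, `finally: return 94` runs and overrides the pending return.
3. g() returns 94 → result = 94.
Result: 94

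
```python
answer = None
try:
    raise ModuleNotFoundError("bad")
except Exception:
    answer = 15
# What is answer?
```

Step-by-step execution trace:
1. `raise ModuleNotFoundError(...)` raises ModuleNotFoundError.
2. `except Exception` matches (ModuleNotFoundError is a subclass of Exception) → answer = 15.
Result: 15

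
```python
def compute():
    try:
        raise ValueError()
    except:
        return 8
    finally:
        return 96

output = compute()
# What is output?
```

Step-by-step execution trace:
1. `compute()` enters try: `raise ValueError()` raises ValueError.
2. bare `except` matches → `return 8` sets pending return value 8.
3. Before returning, `finally: return 96` runs and overrides the pending return.
4. compute() returns 96 → output = 96.
Result: 96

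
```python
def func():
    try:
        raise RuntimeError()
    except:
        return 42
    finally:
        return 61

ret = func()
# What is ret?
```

Step-by-step execution trace:
1. `func()` enters try: `raise RuntimeError()` raises RuntimeError.
2. bare `except` matches → `return 42` sets pending return value 42.
3. Before returning, `finally: return 61` runs and overrides the pending return.
4. func() returns 61 → ret = 61.
Result: 61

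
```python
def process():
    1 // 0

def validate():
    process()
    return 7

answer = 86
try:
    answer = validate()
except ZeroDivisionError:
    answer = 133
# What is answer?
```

Step-by-step execution trace:
1. answer starts at 86.
2. try: `validate()` calls `process()`.
3. `process()` evaluates `1 // 0`, which raises ZeroDivisionError; it propagates through validate (uncaught).
4. `return 7` in validate is not reached; the assignment to answer does not complete.
5. `except ZeroDivisionError` matches → answer = 133.
Result: 133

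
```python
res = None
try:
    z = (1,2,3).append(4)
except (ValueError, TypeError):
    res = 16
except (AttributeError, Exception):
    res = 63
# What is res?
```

Step-by-step execution trace:
1. `z = (1,2,3).append(4)` raises AttributeError.
2. `except (ValueError, TypeError)` does not match AttributeError; skipped.
3. `except (AttributeError, Exception)` matches (AttributeError is in the tuple) → res = 63.
Result: 63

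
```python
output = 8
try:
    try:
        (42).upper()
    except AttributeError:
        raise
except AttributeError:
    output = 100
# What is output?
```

Step-by-step execution trace:
1. Inner try: `(42).upper()` raises AttributeError.
2. Inner `except AttributeError` matches; bare `raise` re-raises the same AttributeError.
3. Outer `except AttributeError` matches → output = 100.
Result: 100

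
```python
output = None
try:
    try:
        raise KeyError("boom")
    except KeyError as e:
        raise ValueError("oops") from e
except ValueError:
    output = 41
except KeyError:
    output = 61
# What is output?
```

Step-by-step execution trace:
1. Inner try raises KeyError; inner `except KeyError as e` catches it.
2. `raise ValueError(...) from e` raises ValueError (KeyError is attached as __cause__, but only ValueError is active).
3. Outer `except ValueError` matches → output = 41.
4. `except KeyError` is not reached.
Result: 41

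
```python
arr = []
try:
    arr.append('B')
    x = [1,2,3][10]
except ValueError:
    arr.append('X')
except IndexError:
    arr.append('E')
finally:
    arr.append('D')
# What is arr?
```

Step-by-step execution trace:
1. try: `arr.append('B')` → arr = ['B'].
2. `x = [1,2,3][10]` raises IndexError.
3. `except ValueError` does not match IndexError; skipped.
4. `except IndexError` matches → `arr.append('E')` → arr = ['B', 'E'].
5. finally always runs: `arr.append('D')` → arr = ['B', 'E', 'D'].
Result: ['B', 'E', 'D']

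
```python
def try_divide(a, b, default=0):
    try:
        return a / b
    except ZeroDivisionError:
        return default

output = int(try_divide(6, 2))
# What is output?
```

Step-by-step execution trace:
1. `try_divide(6, 2)` enters try: `return 6 / 2` → returns 3.0. No exception raised.
2. `except ZeroDivisionError` is skipped.
3. `int(3.0)` → 3 → output = 3.
Result: 3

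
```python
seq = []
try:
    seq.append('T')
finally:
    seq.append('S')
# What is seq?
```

Step-by-step execution trace:
1. try: `seq.append('T')` → seq = ['T'].
2. The try body completes without raising.
3. finally always runs: `seq.append('S')` → seq = ['T', 'S'].
Result: ['T', 'S']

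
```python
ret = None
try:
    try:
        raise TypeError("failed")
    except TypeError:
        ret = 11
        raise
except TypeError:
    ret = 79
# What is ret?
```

Step-by-step execution trace:
1. Inner try: `raise TypeError("failed")` raises TypeError.
2. Inner `except TypeError` matches → ret = 11.
3. bare `raise` re-raises the same TypeError.
4. Outer `except TypeError` matches → ret = 79.
Result: 79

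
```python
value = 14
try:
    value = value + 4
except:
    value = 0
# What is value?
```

Step-by-step execution trace:
1. value starts at 14.
2. try: `value = value + 4` → value = 18. No exception raised.
3. `except` is skipped.
Result: 18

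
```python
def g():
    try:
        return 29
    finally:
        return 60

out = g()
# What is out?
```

Step-by-step execution trace:
1. `g()` enters try: `return 29` sets pending return value 29.
2. Before returning, `finally: return 60` runs and overrides the pending return.
3. g() returns 60 → out = 60.
Result: 60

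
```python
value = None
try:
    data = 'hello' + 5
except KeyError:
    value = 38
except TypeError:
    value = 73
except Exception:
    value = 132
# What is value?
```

Step-by-step execution trace:
1. `data = 'hello' + 5` raises TypeError.
2. `except KeyError` does not match TypeError; skipped.
3. `except TypeError` matches → value = 73.
4. Remaining except clauses are skipped.
Result: 73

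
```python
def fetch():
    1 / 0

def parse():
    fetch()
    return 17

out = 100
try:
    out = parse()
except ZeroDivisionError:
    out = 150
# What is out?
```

Step-by-step execution trace:
1. out starts at 100.
2. try: `parse()` calls `fetch()`.
3. `fetch()` evaluates `1 / 0`, which raises ZeroDivisionError; it propagates through parse (uncaught).
4. `return 17` in parse is not reached; the assignment to out does not complete.
5. `except ZeroDivisionError` matches → out = 150.
Result: 150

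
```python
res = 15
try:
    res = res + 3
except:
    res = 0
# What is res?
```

Step-by-step execution trace:
1. res starts at 15.
2. try: `res = res + 3` → res = 18. No exception raised.
3. `except` is skipped.
Result: 18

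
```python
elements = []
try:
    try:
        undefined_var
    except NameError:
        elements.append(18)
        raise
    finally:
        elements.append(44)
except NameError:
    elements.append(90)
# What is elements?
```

Step-by-step execution trace:
1. Inner try: `undefined_var` raises NameError.
2. Inner `except NameError` matches → `elements.append(18)` → elements = [18].
3. bare `raise` re-raises NameError.
4. Inner `finally` runs during unwinding: `elements.append(44)` → elements = [18, 44].
5. Outer `except NameError` matches → `elements.append(90)` → elements = [18, 44, 90].
Result: [18, 44, 90]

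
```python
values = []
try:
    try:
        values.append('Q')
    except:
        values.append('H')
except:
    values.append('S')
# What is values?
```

Step-by-step execution trace:
1. Inner try: `values.append('Q')` → values = ['Q']. No exception raised.
2. Inner `except` is skipped.
3. Inner try completes normally; outer `except` is skipped.
Result: ['Q']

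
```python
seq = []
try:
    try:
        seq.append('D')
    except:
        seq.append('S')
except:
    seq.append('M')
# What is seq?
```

Step-by-step execution trace:
1. Inner try: `seq.append('D')` → seq = ['D']. No exception raised.
2. Inner `except` is skipped.
3. Inner try completes normally; outer `except` is skipped.
Result: ['D']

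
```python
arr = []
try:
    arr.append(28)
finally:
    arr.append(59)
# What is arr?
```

Step-by-step execution trace:
1. try: `arr.append(28)` → arr = [28].
2. The try body completes without raising.
3. finally always runs: `arr.append(59)` → arr = [28, 59].
Result: [28, 59]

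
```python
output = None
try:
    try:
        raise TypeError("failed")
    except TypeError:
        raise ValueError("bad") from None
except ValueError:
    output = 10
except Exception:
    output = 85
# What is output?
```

Step-by-step execution trace:
1. Inner try raises TypeError; inner `except TypeError` catches it.
2. `raise ValueError(...) from None` raises ValueError (from None suppresses __context__, but the active exception is still ValueError).
3. Outer `except ValueError` matches → output = 10.
4. `except Exception` is not reached.
Result: 10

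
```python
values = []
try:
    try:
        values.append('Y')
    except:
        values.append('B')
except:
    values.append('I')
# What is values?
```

Step-by-step execution trace:
1. Inner try: `values.append('Y')` → values = ['Y']. No exception raised.
2. Inner `except` is skipped.
3. Inner try completes normally; outer `except` is skipped.
Result: ['Y']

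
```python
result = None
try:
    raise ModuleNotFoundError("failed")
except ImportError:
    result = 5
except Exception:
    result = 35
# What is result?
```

Step-by-step execution trace:
1. `raise ModuleNotFoundError(...)` raises ModuleNotFoundError.
2. `except ImportError` matches (ModuleNotFoundError is a subclass of ImportError) → result = 5.
3. `except Exception` is not reached.
Result: 5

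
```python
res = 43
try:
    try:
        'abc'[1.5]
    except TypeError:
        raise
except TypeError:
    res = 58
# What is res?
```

Step-by-step execution trace:
1. Inner try: `'abc'[1.5]` raises TypeError.
2. Inner `except TypeError` matches; bare `raise` re-raises the same TypeError.
3. Outer `except TypeError` matches → res = 58.
Result: 58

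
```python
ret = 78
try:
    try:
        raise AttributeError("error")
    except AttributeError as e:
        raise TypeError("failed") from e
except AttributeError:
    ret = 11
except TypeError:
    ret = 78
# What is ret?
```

Step-by-step execution trace:
1. Inner try raises AttributeError; inner `except AttributeError as e` catches it.
2. `raise TypeError(...) from e` raises TypeError (AttributeError is attached as __cause__, but only TypeError is active).
3. Outer `except AttributeError` does not match TypeError; skipped.
4. Outer `except TypeError` matches → ret = 78.
Result: 78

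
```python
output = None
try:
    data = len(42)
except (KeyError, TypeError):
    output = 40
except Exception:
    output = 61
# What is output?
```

Step-by-step execution trace:
1. `data = len(42)` raises TypeError.
2. `except (KeyError, TypeError)` matches (TypeError is in the tuple) → output = 40.
3. `except Exception` is not reached.
Result: 40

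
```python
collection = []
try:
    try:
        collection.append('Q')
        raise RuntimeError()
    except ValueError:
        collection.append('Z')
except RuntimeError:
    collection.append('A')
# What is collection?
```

Step-by-step execution trace:
1. Inner try: `collection.append('Q')` → collection = ['Q'].
2. `raise RuntimeError()` raises RuntimeError.
3. Inner `except ValueError` does not match RuntimeError; exception propagates to outer try.
4. Outer `except RuntimeError` matches → `collection.append('A')` → collection = ['Q', 'A'].
Result: ['Q', 'A']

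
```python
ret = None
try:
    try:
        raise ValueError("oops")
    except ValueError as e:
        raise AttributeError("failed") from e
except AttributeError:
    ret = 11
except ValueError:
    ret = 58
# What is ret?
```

Step-by-step execution trace:
1. Inner try raises ValueError; inner `except ValueError as e` catches it.
2. `raise AttributeError(...) from e` raises AttributeError (ValueError is attached as __cause__, but only AttributeError is active).
3. Outer `except AttributeError` matches → ret = 11.
4. `except ValueError` is not reached.
Result: 11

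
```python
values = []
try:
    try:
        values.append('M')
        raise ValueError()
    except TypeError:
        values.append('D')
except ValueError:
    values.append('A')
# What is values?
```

Step-by-step execution trace:
1. Inner try: `values.append('M')` → values = ['M'].
2. `raise ValueError()` raises ValueError.
3. Inner `except TypeError` does not match ValueError; exception propagates to outer try.
4. Outer `except ValueError` matches → `values.append('A')` → values = ['M', 'A'].
Result: ['M', 'A']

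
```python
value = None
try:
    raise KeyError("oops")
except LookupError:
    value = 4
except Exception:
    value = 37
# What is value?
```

Step-by-step execution trace:
1. `raise KeyError(...)` raises KeyError.
2. `except LookupError` matches (KeyError is a subclass of LookupError) → value = 4.
3. `except Exception` is not reached.
Result: 4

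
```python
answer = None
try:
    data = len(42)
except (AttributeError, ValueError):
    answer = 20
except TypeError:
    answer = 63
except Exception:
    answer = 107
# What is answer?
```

Step-by-step execution trace:
1. `data = len(42)` raises TypeError.
2. `except (AttributeError, ValueError)` does not match TypeError; skipped.
3. `except TypeError` matches (exact type match) → answer = 63.
4. `except Exception` is not reached.
Result: 63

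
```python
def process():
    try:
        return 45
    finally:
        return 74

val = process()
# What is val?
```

Step-by-step execution trace:
1. `process()` enters try: `return 45` sets pending return value 45.
2. Before returning, `finally: return 74` runs and overrides the pending return.
3. process() returns 74 → val = 74.
Result: 74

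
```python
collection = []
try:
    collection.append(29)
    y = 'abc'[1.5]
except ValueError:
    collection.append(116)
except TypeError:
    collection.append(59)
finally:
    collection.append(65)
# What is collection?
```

Step-by-step execution trace:
1. try: `collection.append(29)` → collection = [29].
2. `y = 'abc'[1.5]` raises TypeError.
3. `except ValueError` does not match TypeError; skipped.
4. `except TypeError` matches → `collection.append(59)` → collection = [29, 59].
5. finally always runs: `collection.append(65)` → collection = [29, 59, 65].
Result: [29, 59, 65]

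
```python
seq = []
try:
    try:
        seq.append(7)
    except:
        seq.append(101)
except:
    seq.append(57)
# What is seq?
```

Step-by-step execution trace:
1. Inner try: `seq.append(7)` → seq = [7]. No exception raised.
2. Inner `except` is skipped.
3. Inner try completes normally; outer `except` is skipped.
Result: [7]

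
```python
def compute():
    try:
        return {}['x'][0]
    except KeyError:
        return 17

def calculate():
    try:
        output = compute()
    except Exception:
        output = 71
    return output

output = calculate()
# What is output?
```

Step-by-step execution trace:
1. `calculate()` calls `compute()`.
2. In compute: `{}['x'][0]` raises KeyError; `except KeyError` catches it → returns 17.
3. In calculate: `output = compute()` → output = 17. No exception reaches calculate.
4. `except Exception` is skipped; calculate returns 17.
5. output = 17.
Result: 17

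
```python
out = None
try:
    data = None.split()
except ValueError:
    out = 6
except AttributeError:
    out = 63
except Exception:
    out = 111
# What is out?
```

Step-by-step execution trace:
1. `data = None.split()` raises AttributeError.
2. `except ValueError` does not match AttributeError; skipped.
3. `except AttributeError` matches → out = 63.
4. Remaining except clauses are skipped.
Result: 63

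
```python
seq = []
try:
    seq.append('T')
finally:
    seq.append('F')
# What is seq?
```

Step-by-step execution trace:
1. try: `seq.append('T')` → seq = ['T'].
2. The try body completes without raising.
3. finally always runs: `seq.append('F')` → seq = ['T', 'F'].
Result: ['T', 'F']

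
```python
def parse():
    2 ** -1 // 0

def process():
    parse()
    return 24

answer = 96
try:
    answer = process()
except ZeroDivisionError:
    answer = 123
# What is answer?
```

Step-by-step execution trace:
1. answer starts at 96.
2. try: `process()` calls `parse()`.
3. `parse()` evaluates `2 ** -1 // 0`, which raises ZeroDivisionError; it propagates through process (uncaught).
4. `return 24` in process is not reached; the assignment to answer does not complete.
5. `except ZeroDivisionError` matches → answer = 123.
Result: 123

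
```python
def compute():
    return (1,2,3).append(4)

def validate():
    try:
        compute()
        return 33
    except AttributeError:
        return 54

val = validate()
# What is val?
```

Step-by-step execution trace:
1. `validate()` calls `compute()`.
2. `compute()` evaluates `(1,2,3).append(4)`, which raises AttributeError; it propagates to the caller.
3. `return 33` is not reached.
4. `except AttributeError` in validate matches → returns 54.
5. val = 54.
Result: 54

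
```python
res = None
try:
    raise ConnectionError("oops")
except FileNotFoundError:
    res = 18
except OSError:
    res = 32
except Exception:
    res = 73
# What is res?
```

Step-by-step execution trace:
1. `raise ConnectionError(...)` raises ConnectionError.
2. `except FileNotFoundError` does not match (ConnectionError is not a subclass of FileNotFoundError); skipped.
3. `except OSError` matches (ConnectionError is a subclass of OSError) → res = 32.
4. `except Exception` is not reached.
Result: 32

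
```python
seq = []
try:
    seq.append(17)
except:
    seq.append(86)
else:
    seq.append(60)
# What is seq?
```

Step-by-step execution trace:
1. try: `seq.append(17)` → seq = [17]. No exception raised.
2. `except` is skipped.
3. `else` runs (try completed without exception): `seq.append(60)` → seq = [17, 60].
Result: [17, 60]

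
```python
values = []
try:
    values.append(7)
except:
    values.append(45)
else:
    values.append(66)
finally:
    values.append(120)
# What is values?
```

Step-by-step execution trace:
1. try: `values.append(7)` → values = [7]. No exception raised.
2. `except` is skipped.
3. `else` runs: `values.append(66)` → values = [7, 66].
4. `finally` always runs: `values.append(120)` → values = [7, 66, 120].
Result: [7, 66, 120]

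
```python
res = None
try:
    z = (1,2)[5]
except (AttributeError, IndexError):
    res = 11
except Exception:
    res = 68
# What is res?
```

Step-by-step execution trace:
1. `z = (1,2)[5]` raises IndexError.
2. `except (AttributeError, IndexError)` matches (IndexError is in the tuple) → res = 11.
3. `except Exception` is not reached.
Result: 11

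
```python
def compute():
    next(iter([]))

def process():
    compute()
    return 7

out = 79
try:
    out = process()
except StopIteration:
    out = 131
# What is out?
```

Step-by-step execution trace:
1. out starts at 79.
2. try: `process()` calls `compute()`.
3. `compute()` evaluates `next(iter([]))`, which raises StopIteration; it propagates through process (uncaught).
4. `return 7` in process is not reached; the assignment to out does not complete.
5. `except StopIteration` matches → out = 131.
Result: 131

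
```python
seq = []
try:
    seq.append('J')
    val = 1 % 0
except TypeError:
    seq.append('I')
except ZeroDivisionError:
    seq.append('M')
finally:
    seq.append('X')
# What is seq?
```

Step-by-step execution trace:
1. try: `seq.append('J')` → seq = ['J'].
2. `val = 1 % 0` raises ZeroDivisionError.
3. `except TypeError` does not match ZeroDivisionError; skipped.
4. `except ZeroDivisionError` matches → `seq.append('M')` → seq = ['J', 'M'].
5. finally always runs: `seq.append('X')` → seq = ['J', 'M', 'X'].
Result: ['J', 'M', 'X']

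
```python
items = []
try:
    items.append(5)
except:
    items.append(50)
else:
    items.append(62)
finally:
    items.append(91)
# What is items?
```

Step-by-step execution trace:
1. try: `items.append(5)` → items = [5]. No exception raised.
2. `except` is skipped.
3. `else` runs: `items.append(62)` → items = [5, 62].
4. `finally` always runs: `items.append(91)` → items = [5, 62, 91].
Result: [5, 62, 91]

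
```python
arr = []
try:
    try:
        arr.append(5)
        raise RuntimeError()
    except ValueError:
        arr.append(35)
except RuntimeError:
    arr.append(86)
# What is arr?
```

Step-by-step execution trace:
1. Inner try: `arr.append(5)` → arr = [5].
2. `raise RuntimeError()` raises RuntimeError.
3. Inner `except ValueError` does not match RuntimeError; exception propagates to outer try.
4. Outer `except RuntimeError` matches → `arr.append(86)` → arr = [5, 86].
Result: [5, 86]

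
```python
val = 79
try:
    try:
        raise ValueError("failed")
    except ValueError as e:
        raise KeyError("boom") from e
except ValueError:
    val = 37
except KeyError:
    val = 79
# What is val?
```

Step-by-step execution trace:
1. Inner try raises ValueError; inner `except ValueError as e` catches it.
2. `raise KeyError(...) from e` raises KeyError (ValueError is attached as __cause__, but only KeyError is active).
3. Outer `except ValueError` does not match KeyError; skipped.
4. Outer `except KeyError` matches → val = 79.
Result: 79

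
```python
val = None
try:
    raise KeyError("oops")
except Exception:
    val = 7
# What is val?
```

Step-by-step execution trace:
1. `raise KeyError(...)` raises KeyError.
2. `except Exception` matches (KeyError is a subclass of Exception) → val = 7.
Result: 7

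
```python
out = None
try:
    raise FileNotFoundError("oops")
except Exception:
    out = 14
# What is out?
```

Step-by-step execution trace:
1. `raise FileNotFoundError(...)` raises FileNotFoundError.
2. `except Exception` matches (FileNotFoundError is a subclass of Exception) → out = 14.
Result: 14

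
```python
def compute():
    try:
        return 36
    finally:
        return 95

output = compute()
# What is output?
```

Step-by-step execution trace:
1. `compute()` enters try: `return 36` sets pending return value 36.
2. Before returning, `finally: return 95` runs and overrides the pending return.
3. compute() returns 95 → output = 95.
Result: 95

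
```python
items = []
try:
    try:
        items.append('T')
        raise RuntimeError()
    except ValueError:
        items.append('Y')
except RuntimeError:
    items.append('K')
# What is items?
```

Step-by-step execution trace:
1. Inner try: `items.append('T')` → items = ['T'].
2. `raise RuntimeError()` raises RuntimeError.
3. Inner `except ValueError` does not match RuntimeError; exception propagates to outer try.
4. Outer `except RuntimeError` matches → `items.append('K')` → items = ['T', 'K'].
Result: ['T', 'K']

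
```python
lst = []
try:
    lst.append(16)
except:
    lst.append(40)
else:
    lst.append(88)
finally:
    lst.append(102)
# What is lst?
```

Step-by-step execution trace:
1. try: `lst.append(16)` → lst = [16]. No exception raised.
2. `except` is skipped.
3. `else` runs: `lst.append(88)` → lst = [16, 88].
4. `finally` always runs: `lst.append(102)` → lst = [16, 88, 102].
Result: [16, 88, 102]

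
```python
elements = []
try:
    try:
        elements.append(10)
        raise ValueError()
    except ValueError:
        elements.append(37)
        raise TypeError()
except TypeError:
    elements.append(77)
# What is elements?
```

Step-by-step execution trace:
1. Inner try: `elements.append(10)` → elements = [10].
2. `raise ValueError()` raises ValueError.
3. Inner `except ValueError` matches → `elements.append(37)` → elements = [10, 37].
4. `raise TypeError()` raises TypeError; propagates to outer try.
5. Outer `except TypeError` matches → `elements.append(77)` → elements = [10, 37, 77].
Result: [10, 37, 77]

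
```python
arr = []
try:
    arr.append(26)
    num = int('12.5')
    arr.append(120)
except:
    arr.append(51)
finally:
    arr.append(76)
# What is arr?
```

Step-by-step execution trace:
1. try: `arr.append(26)` → arr = [26].
2. `num = int('12.5')` raises ValueError; `arr.append(120)` is not reached.
3. bare `except` matches → `arr.append(51)` → arr = [26, 51].
4. finally always runs: `arr.append(76)` → arr = [26, 51, 76].
Result: [26, 51, 76]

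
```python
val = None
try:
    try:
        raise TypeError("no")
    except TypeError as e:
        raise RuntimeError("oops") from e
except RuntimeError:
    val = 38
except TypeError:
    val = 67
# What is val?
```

Step-by-step execution trace:
1. Inner try raises TypeError; inner `except TypeError as e` catches it.
2. `raise RuntimeError(...) from e` raises RuntimeError (TypeError is attached as __cause__, but only RuntimeError is active).
3. Outer `except RuntimeError` matches → val = 38.
4. `except TypeError` is not reached.
Result: 38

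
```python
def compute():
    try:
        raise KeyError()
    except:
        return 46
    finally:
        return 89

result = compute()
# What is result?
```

Step-by-step execution trace:
1. `compute()` enters try: `raise KeyError()` raises KeyError.
2. bare `except` matches → `return 46` sets pending return value 46.
3. Before returning, `finally: return 89` runs and overrides the pending return.
4. compute() returns 89 → result = 89.
Result: 89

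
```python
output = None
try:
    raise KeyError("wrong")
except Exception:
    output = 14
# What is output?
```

Step-by-step execution trace:
1. `raise KeyError(...)` raises KeyError.
2. `except Exception` matches (KeyError is a subclass of Exception) → output = 14.
Result: 14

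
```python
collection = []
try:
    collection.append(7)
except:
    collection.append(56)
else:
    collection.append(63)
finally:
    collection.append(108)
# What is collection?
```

Step-by-step execution trace:
1. try: `collection.append(7)` → collection = [7]. No exception raised.
2. `except` is skipped.
3. `else` runs: `collection.append(63)` → collection = [7, 63].
4. `finally` always runs: `collection.append(108)` → collection = [7, 63, 108].
Result: [7, 63, 108]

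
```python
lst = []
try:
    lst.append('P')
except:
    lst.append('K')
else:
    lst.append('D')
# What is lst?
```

Step-by-step execution trace:
1. try: `lst.append('P')` → lst = ['P']. No exception raised.
2. `except` is skipped.
3. `else` runs (try completed without exception): `lst.append('D')` → lst = ['P', 'D'].
Result: ['P', 'D']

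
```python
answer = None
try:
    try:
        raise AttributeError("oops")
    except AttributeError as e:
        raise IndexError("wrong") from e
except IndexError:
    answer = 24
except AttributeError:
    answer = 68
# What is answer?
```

Step-by-step execution trace:
1. Inner try raises AttributeError; inner `except AttributeError as e` catches it.
2. `raise IndexError(...) from e` raises IndexError (AttributeError is attached as __cause__, but only IndexError is active).
3. Outer `except IndexError` matches → answer = 24.
4. `except AttributeError` is not reached.
Result: 24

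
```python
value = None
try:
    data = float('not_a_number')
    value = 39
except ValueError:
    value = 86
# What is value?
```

Step-by-step execution trace:
1. `data = float('not_a_number')` raises ValueError.
2. `value = 39` is not reached.
3. `except ValueError` matches → value = 86.
Result: 86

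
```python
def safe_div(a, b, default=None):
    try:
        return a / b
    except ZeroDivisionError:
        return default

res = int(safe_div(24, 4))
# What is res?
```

Step-by-step execution trace:
1. `safe_div(24, 4)` enters try: `return 24 / 4` → returns 6.0. No exception raised.
2. `except ZeroDivisionError` is skipped.
3. `int(6.0)` → 6 → res = 6.
Result: 6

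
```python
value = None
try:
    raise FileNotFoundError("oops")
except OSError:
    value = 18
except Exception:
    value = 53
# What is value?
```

Step-by-step execution trace:
1. `raise FileNotFoundError(...)` raises FileNotFoundError.
2. `except OSError` matches (FileNotFoundError is a subclass of OSError) → value = 18.
3. `except Exception` is not reached.
Result: 18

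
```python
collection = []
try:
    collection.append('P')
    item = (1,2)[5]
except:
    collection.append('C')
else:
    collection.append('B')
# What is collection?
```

Step-by-step execution trace:
1. try: `collection.append('P')` → collection = ['P'].
2. `item = (1,2)[5]` raises IndexError.
3. bare `except` matches → `collection.append('C')` → collection = ['P', 'C'].
4. `else` is skipped (an exception was raised).
Result: ['P', 'C']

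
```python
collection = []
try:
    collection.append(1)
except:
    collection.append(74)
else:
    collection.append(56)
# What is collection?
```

Step-by-step execution trace:
1. try: `collection.append(1)` → collection = [1]. No exception raised.
2. `except` is skipped.
3. `else` runs (try completed without exception): `collection.append(56)` → collection = [1, 56].
Result: [1, 56]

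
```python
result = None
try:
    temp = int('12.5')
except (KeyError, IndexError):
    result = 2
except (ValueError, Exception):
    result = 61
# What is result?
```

Step-by-step execution trace:
1. `temp = int('12.5')` raises ValueError.
2. `except (KeyError, IndexError)` does not match ValueError; skipped.
3. `except (ValueError, Exception)` matches (ValueError is in the tuple) → result = 61.
Result: 61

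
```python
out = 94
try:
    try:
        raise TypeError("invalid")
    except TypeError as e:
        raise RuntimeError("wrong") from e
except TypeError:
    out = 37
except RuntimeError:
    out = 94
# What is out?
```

Step-by-step execution trace:
1. Inner try raises TypeError; inner `except TypeError as e` catches it.
2. `raise RuntimeError(...) from e` raises RuntimeError (TypeError is attached as __cause__, but only RuntimeError is active).
3. Outer `except TypeError` does not match RuntimeError; skipped.
4. Outer `except RuntimeError` matches → out = 94.
Result: 94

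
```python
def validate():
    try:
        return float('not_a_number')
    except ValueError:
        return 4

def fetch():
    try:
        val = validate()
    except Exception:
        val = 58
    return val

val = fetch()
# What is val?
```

Step-by-step execution trace:
1. `fetch()` calls `validate()`.
2. In validate: `float('not_a_number')` raises ValueError; `except ValueError` catches it → returns 4.
3. In fetch: `val = validate()` → val = 4. No exception reaches fetch.
4. `except Exception` is skipped; fetch returns 4.
5. val = 4.
Result: 4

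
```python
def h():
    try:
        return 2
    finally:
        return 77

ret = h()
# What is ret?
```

Step-by-step execution trace:
1. `h()` enters try: `return 2` sets pending return value 2.
2. Before returning, `finally: return 77` runs and overrides the pending return.
3. h() returns 77 → ret = 77.
Result: 77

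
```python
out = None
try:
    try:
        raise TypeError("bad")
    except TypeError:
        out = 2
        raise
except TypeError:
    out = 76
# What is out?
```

Step-by-step execution trace:
1. Inner try: `raise TypeError("bad")` raises TypeError.
2. Inner `except TypeError` matches → out = 2.
3. bare `raise` re-raises the same TypeError.
4. Outer `except TypeError` matches → out = 76.
Result: 76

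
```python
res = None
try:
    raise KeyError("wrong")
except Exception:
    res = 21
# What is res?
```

Step-by-step execution trace:
1. `raise KeyError(...)` raises KeyError.
2. `except Exception` matches (KeyError is a subclass of Exception) → res = 21.
Result: 21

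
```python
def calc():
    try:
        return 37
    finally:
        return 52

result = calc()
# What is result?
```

Step-by-step execution trace:
1. `calc()` enters try: `return 37` sets pending return value 37.
2. Before returning, `finally: return 52` runs and overrides the pending return.
3. calc() returns 52 → result = 52.
Result: 52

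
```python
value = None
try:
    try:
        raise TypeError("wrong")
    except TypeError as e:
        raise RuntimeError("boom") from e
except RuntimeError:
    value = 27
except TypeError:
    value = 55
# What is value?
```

Step-by-step execution trace:
1. Inner try raises TypeError; inner `except TypeError as e` catches it.
2. `raise RuntimeError(...) from e` raises RuntimeError (TypeError is attached as __cause__, but only RuntimeError is active).
3. Outer `except RuntimeError` matches → value = 27.
4. `except TypeError` is not reached.
Result: 27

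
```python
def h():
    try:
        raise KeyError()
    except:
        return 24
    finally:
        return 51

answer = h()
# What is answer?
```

Step-by-step execution trace:
1. `h()` enters try: `raise KeyError()` raises KeyError.
2. bare `except` matches → `return 24` sets pending return value 24.
3. Before returning, `finally: return 51` runs and overrides the pending return.
4. h() returns 51 → answer = 51.
Result: 51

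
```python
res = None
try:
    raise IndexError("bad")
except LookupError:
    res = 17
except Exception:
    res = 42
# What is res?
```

Step-by-step execution trace:
1. `raise IndexError(...)` raises IndexError.
2. `except LookupError` matches (IndexError is a subclass of LookupError) → res = 17.
3. `except Exception` is not reached.
Result: 17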